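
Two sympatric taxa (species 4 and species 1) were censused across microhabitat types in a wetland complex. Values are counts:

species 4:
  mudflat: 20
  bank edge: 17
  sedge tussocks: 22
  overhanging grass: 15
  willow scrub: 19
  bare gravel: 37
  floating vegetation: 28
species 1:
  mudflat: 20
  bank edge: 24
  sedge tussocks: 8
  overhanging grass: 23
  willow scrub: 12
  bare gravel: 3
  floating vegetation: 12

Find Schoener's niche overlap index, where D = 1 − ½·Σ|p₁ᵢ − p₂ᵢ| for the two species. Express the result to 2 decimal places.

0.67

Proportions for species 4 (n=158): 20/158=0.1266, 17/158=0.1076, 22/158=0.1392, 15/158=0.0949, 19/158=0.1203, 37/158=0.2342, 28/158=0.1772
Proportions for species 1 (n=102): 20/102=0.1961, 24/102=0.2353, 8/102=0.0784, 23/102=0.2255, 12/102=0.1176, 3/102=0.0294, 12/102=0.1176
Σ|p₁ᵢ − p₂ᵢ| = 0.0695 + 0.1277 + 0.0608 + 0.1306 + 0.0027 + 0.2048 + 0.0596 = 0.6557
D = 1 − ½ × 0.6557 = 1 − 0.32785 = 0.67215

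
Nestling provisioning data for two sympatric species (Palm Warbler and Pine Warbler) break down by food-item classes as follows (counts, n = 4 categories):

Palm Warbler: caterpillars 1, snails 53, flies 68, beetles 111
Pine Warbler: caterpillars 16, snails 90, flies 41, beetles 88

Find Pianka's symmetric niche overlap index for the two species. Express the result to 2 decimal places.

Proportions for Palm Warbler (n=233): 1/233=0.0043, 53/233=0.2275, 68/233=0.2918, 111/233=0.4764
Proportions for Pine Warbler (n=235): 16/235=0.0681, 90/235=0.3830, 41/235=0.1745, 88/235=0.3745
Σ p₁ᵢp₂ᵢ = 0.000293 + 0.087133 + 0.050919 + 0.178412 = 0.316757
Σp_1ᵢ² = 0.0043² + 0.2275² + 0.2918² + 0.4764² = 0.000018 + 0.051756 + 0.085147 + 0.226957 = 0.363878
Σp_2ᵢ² = 0.0681² + 0.3830² + 0.1745² + 0.3745² = 0.004638 + 0.146689 + 0.030450 + 0.140250 = 0.322027
O = 0.316757 / √(0.363878 × 0.322027) = 0.316757 / 0.3423135 = 0.9253

0.93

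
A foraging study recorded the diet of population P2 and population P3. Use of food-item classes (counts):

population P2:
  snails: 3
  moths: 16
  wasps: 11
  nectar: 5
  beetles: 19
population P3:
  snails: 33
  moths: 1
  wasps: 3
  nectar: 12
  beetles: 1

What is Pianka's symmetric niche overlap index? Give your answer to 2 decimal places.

0.23

Proportions for population P2 (n=54): 3/54=0.0556, 16/54=0.2963, 11/54=0.2037, 5/54=0.0926, 19/54=0.3519
Proportions for population P3 (n=50): 33/50=0.6600, 1/50=0.0200, 3/50=0.0600, 12/50=0.2400, 1/50=0.0200
Σ p₁ᵢp₂ᵢ = 0.036696 + 0.005926 + 0.012222 + 0.022224 + 0.007038 = 0.084106
Σp_1ᵢ² = 0.0556² + 0.2963² + 0.2037² + 0.0926² + 0.3519² = 0.003091 + 0.087794 + 0.041494 + 0.008575 + 0.123834 = 0.264788
Σp_2ᵢ² = 0.6600² + 0.0200² + 0.0600² + 0.2400² + 0.0200² = 0.435600 + 0.000400 + 0.003600 + 0.057600 + 0.000400 = 0.497600
O = 0.084106 / √(0.264788 × 0.497600) = 0.084106 / 0.3629855 = 0.2317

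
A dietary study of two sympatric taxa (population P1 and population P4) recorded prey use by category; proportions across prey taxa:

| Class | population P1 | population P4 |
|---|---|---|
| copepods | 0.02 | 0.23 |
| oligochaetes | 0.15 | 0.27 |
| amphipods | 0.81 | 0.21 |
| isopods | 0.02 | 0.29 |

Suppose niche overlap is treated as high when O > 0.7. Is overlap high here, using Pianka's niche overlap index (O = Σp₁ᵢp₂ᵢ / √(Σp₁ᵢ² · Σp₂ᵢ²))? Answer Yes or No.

No

Σ p₁ᵢp₂ᵢ = 0.0046 + 0.0405 + 0.1701 + 0.0058 = 0.2210
Σp_1ᵢ² = 0.02² + 0.15² + 0.81² + 0.02² = 0.0004 + 0.0225 + 0.6561 + 0.0004 = 0.6794
Σp_2ᵢ² = 0.23² + 0.27² + 0.21² + 0.29² = 0.0529 + 0.0729 + 0.0441 + 0.0841 = 0.2540
O = 0.2210 / √(0.6794 × 0.2540) = 0.2210 / 0.41541 = 0.5320
O = 0.5320 < 0.7 → No.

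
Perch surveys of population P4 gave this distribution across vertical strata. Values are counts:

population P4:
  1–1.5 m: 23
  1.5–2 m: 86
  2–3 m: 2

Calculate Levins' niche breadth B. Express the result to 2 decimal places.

Proportions for population P4 (n=111): 23/111=0.2072, 86/111=0.7748, 2/111=0.0180
Σpᵢ² = 0.2072² + 0.7748² + 0.0180² = 0.042932 + 0.600315 + 0.000324 = 0.643571
B = 1 / 0.643571 = 1.5538

1.55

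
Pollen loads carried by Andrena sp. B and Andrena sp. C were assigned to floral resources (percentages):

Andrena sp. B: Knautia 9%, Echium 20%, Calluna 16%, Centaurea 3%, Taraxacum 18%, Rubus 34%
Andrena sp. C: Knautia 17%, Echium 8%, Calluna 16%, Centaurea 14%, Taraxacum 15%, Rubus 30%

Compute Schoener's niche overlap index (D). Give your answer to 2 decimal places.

0.81

Convert percentages to proportions (divide by 100).
Σ|p₁ᵢ − p₂ᵢ| = 0.08 + 0.12 + 0.00 + 0.11 + 0.03 + 0.04 = 0.38
D = 1 − ½ × 0.38 = 1 − 0.190 = 0.8100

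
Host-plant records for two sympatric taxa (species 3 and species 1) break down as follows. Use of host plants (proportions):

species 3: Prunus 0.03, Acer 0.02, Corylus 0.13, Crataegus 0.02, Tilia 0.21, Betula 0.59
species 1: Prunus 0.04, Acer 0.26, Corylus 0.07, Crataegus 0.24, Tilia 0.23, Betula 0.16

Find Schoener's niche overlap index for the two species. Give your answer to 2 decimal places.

0.51

Σ|p₁ᵢ − p₂ᵢ| = 0.01 + 0.24 + 0.06 + 0.22 + 0.02 + 0.43 = 0.98
D = 1 − ½ × 0.98 = 1 − 0.490 = 0.5100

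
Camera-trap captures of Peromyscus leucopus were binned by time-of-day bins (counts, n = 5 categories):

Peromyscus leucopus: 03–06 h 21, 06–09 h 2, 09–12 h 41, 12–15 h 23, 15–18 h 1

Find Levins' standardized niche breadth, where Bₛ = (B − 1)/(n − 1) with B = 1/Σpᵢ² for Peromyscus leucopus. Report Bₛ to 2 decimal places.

Proportions for Peromyscus leucopus (n=88): 21/88=0.2386, 2/88=0.0227, 41/88=0.4659, 23/88=0.2614, 1/88=0.0114
Σpᵢ² = 0.2386² + 0.0227² + 0.4659² + 0.2614² + 0.0114² = 0.056930 + 0.000515 + 0.217063 + 0.068330 + 0.000130 = 0.342968
B = 1 / 0.342968 = 2.9157
Bₛ = (B − 1)/(n − 1) = (2.9157 − 1)/(5 − 1) = 1.9157/4 = 0.4789

0.48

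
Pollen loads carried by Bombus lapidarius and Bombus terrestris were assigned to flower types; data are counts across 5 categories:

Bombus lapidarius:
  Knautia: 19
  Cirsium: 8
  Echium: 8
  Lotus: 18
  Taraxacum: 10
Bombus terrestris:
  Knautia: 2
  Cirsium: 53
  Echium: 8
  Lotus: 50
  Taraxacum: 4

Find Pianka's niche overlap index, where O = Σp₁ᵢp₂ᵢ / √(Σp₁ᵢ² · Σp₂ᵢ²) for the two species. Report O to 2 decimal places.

Proportions for Bombus lapidarius (n=63): 19/63=0.3016, 8/63=0.1270, 8/63=0.1270, 18/63=0.2857, 10/63=0.1587
Proportions for Bombus terrestris (n=117): 2/117=0.0171, 53/117=0.4530, 8/117=0.0684, 50/117=0.4274, 4/117=0.0342
Σ p₁ᵢp₂ᵢ = 0.005157 + 0.057531 + 0.008687 + 0.122108 + 0.005428 = 0.198911
Σp_1ᵢ² = 0.3016² + 0.1270² + 0.1270² + 0.2857² + 0.1587² = 0.090963 + 0.016129 + 0.016129 + 0.081624 + 0.025186 = 0.230031
Σp_2ᵢ² = 0.0171² + 0.4530² + 0.0684² + 0.4274² + 0.0342² = 0.000292 + 0.205209 + 0.004679 + 0.182671 + 0.001170 = 0.394021
O = 0.198911 / √(0.230031 × 0.394021) = 0.198911 / 0.3010599 = 0.6607

0.66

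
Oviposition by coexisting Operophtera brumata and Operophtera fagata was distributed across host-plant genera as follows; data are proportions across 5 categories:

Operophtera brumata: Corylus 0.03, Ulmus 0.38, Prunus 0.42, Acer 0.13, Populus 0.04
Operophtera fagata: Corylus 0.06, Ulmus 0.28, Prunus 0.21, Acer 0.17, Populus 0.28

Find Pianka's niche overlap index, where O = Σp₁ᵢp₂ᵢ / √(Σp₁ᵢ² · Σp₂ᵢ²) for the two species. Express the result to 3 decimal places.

Σ p₁ᵢp₂ᵢ = 0.0018 + 0.1064 + 0.0882 + 0.0221 + 0.0112 = 0.2297
Σp_1ᵢ² = 0.03² + 0.38² + 0.42² + 0.13² + 0.04² = 0.0009 + 0.1444 + 0.1764 + 0.0169 + 0.0016 = 0.3402
Σp_2ᵢ² = 0.06² + 0.28² + 0.21² + 0.17² + 0.28² = 0.0036 + 0.0784 + 0.0441 + 0.0289 + 0.0784 = 0.2334
O = 0.2297 / √(0.3402 × 0.2334) = 0.2297 / 0.281785 = 0.81516

0.815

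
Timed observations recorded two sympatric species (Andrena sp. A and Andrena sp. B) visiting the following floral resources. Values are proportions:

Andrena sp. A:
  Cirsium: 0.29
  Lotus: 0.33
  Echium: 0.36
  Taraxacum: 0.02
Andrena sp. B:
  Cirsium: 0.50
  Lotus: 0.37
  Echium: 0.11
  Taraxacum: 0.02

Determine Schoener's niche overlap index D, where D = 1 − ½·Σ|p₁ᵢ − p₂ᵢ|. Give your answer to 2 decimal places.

Σ|p₁ᵢ − p₂ᵢ| = 0.21 + 0.04 + 0.25 + 0.00 = 0.50
D = 1 − ½ × 0.50 = 1 − 0.250 = 0.7500

0.75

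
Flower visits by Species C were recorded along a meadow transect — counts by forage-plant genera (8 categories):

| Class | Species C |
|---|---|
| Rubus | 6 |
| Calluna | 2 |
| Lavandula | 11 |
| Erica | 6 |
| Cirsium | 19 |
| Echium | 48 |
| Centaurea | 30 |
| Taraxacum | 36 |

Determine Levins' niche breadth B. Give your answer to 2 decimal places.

4.94

Proportions for Species C (n=158): 6/158=0.0380, 2/158=0.0127, 11/158=0.0696, 6/158=0.0380, 19/158=0.1203, 48/158=0.3038, 30/158=0.1899, 36/158=0.2278
Σpᵢ² = 0.0380² + 0.0127² + 0.0696² + 0.0380² + 0.1203² + 0.3038² + 0.1899² + 0.2278² = 0.001444 + 0.000161 + 0.004844 + 0.001444 + 0.014472 + 0.092294 + 0.036062 + 0.051893 = 0.202614
B = 1 / 0.202614 = 4.9355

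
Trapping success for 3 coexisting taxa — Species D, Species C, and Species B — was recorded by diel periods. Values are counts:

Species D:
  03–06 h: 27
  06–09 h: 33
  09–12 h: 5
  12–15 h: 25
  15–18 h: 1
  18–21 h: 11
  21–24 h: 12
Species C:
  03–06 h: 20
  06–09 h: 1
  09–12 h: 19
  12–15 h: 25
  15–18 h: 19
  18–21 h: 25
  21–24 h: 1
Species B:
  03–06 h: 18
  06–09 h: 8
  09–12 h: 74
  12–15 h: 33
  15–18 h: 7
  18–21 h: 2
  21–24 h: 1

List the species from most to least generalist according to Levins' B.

Proportions for Species D (n=114): 27/114=0.2368, 33/114=0.2895, 5/114=0.0439, 25/114=0.2193, 1/114=0.0088, 11/114=0.0965, 12/114=0.1053
Proportions for Species C (n=110): 20/110=0.1818, 1/110=0.0091, 19/110=0.1727, 25/110=0.2273, 19/110=0.1727, 25/110=0.2273, 1/110=0.0091
Proportions for Species B (n=143): 18/143=0.1259, 8/143=0.0559, 74/143=0.5175, 33/143=0.2308, 7/143=0.0490, 2/143=0.0140, 1/143=0.0070
Σp_Dᵢ² = 0.2368² + 0.2895² + 0.0439² + 0.2193² + 0.0088² + 0.0965² + 0.1053² = 0.056074 + 0.083810 + 0.001927 + 0.048092 + 0.000077 + 0.009312 + 0.011088 = 0.210380
B_D = 1 / 0.210380 = 4.7533
Σp_Cᵢ² = 0.1818² + 0.0091² + 0.1727² + 0.2273² + 0.1727² + 0.2273² + 0.0091² = 0.033051 + 0.000083 + 0.029825 + 0.051665 + 0.029825 + 0.051665 + 0.000083 = 0.196197
B_C = 1 / 0.196197 = 5.0969
Σp_Bᵢ² = 0.1259² + 0.0559² + 0.5175² + 0.2308² + 0.0490² + 0.0140² + 0.0070² = 0.015851 + 0.003125 + 0.267806 + 0.053269 + 0.002401 + 0.000196 + 0.000049 = 0.342697
B_B = 1 / 0.342697 = 2.9180
Ranking by B (broadest → narrowest): Species C (5.10) > Species D (4.75) > Species B (2.92)

Species C > Species D > Species B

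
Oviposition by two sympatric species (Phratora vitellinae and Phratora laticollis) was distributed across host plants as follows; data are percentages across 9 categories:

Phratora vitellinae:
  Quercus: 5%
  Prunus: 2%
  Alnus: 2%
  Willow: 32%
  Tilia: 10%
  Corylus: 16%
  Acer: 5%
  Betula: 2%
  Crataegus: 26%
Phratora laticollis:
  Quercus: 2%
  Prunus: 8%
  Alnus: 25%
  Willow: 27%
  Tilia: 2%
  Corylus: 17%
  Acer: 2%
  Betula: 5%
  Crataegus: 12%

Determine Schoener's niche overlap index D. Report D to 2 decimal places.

0.67

Convert percentages to proportions (divide by 100).
Σ|p₁ᵢ − p₂ᵢ| = 0.03 + 0.06 + 0.23 + 0.05 + 0.08 + 0.01 + 0.03 + 0.03 + 0.14 = 0.66
D = 1 − ½ × 0.66 = 1 − 0.330 = 0.6700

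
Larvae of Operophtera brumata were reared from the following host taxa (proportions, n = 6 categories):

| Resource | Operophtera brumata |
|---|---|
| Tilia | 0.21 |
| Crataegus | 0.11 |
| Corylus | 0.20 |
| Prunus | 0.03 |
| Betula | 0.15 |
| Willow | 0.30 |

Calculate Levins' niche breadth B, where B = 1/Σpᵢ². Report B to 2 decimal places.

Σpᵢ² = 0.21² + 0.11² + 0.20² + 0.03² + 0.15² + 0.30² = 0.0441 + 0.0121 + 0.0400 + 0.0009 + 0.0225 + 0.0900 = 0.2096
B = 1 / 0.2096 = 4.7710

4.77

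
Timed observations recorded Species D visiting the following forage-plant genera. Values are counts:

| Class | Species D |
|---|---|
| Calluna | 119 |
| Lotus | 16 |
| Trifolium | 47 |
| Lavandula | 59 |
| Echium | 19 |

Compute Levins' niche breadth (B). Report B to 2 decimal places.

Proportions for Species D (n=260): 119/260=0.4577, 16/260=0.0615, 47/260=0.1808, 59/260=0.2269, 19/260=0.0731
Σpᵢ² = 0.4577² + 0.0615² + 0.1808² + 0.2269² + 0.0731² = 0.209489 + 0.003782 + 0.032689 + 0.051484 + 0.005344 = 0.302788
B = 1 / 0.302788 = 3.3026

3.30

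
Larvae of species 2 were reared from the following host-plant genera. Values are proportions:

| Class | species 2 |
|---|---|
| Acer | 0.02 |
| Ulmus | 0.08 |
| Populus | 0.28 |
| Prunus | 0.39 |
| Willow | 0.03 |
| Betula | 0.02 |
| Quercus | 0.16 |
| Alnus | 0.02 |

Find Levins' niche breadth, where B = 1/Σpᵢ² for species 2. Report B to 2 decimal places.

Σpᵢ² = 0.02² + 0.08² + 0.28² + 0.39² + 0.03² + 0.02² + 0.16² + 0.02² = 0.0004 + 0.0064 + 0.0784 + 0.1521 + 0.0009 + 0.0004 + 0.0256 + 0.0004 = 0.2646
B = 1 / 0.2646 = 3.7793

3.78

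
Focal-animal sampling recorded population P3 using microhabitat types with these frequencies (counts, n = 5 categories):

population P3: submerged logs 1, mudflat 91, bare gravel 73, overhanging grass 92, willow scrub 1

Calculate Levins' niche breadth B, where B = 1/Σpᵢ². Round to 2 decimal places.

Proportions for population P3 (n=258): 1/258=0.0039, 91/258=0.3527, 73/258=0.2829, 92/258=0.3566, 1/258=0.0039
Σpᵢ² = 0.0039² + 0.3527² + 0.2829² + 0.3566² + 0.0039² = 0.000015 + 0.124397 + 0.080032 + 0.127164 + 0.000015 = 0.331623
B = 1 / 0.331623 = 3.0155

3.02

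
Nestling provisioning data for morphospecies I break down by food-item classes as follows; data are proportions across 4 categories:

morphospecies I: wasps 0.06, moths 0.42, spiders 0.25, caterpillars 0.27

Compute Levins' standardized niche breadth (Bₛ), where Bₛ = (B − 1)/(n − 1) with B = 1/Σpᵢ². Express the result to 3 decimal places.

Σpᵢ² = 0.06² + 0.42² + 0.25² + 0.27² = 0.0036 + 0.1764 + 0.0625 + 0.0729 = 0.3154
B = 1 / 0.3154 = 3.17058
Bₛ = (B − 1)/(n − 1) = (3.17058 − 1)/(4 − 1) = 2.17058/3 = 0.72353

0.724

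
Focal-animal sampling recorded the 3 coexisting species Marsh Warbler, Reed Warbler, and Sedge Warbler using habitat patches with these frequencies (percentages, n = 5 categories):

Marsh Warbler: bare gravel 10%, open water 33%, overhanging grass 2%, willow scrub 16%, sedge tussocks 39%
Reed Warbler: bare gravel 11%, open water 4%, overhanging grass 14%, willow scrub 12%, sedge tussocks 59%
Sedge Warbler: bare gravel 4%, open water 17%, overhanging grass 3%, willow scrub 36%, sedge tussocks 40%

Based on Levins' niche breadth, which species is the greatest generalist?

Convert percentages to proportions (divide by 100).
Σp_Marsᵢ² = 0.10² + 0.33² + 0.02² + 0.16² + 0.39² = 0.0100 + 0.1089 + 0.0004 + 0.0256 + 0.1521 = 0.2970
B_Mars = 1 / 0.2970 = 3.3670
Σp_Reedᵢ² = 0.11² + 0.04² + 0.14² + 0.12² + 0.59² = 0.0121 + 0.0016 + 0.0196 + 0.0144 + 0.3481 = 0.3958
B_Reed = 1 / 0.3958 = 2.5265
Σp_Sedgᵢ² = 0.04² + 0.17² + 0.03² + 0.36² + 0.40² = 0.0016 + 0.0289 + 0.0009 + 0.1296 + 0.1600 = 0.3210
B_Sedg = 1 / 0.3210 = 3.1153
Highest B → broadest niche (most generalist): Marsh Warbler (B = 3.37).

Marsh Warbler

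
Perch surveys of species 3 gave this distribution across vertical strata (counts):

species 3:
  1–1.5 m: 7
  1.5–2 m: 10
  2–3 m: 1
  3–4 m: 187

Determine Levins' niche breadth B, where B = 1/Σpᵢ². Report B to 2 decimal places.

1.20

Proportions for species 3 (n=205): 7/205=0.0341, 10/205=0.0488, 1/205=0.0049, 187/205=0.9122
Σpᵢ² = 0.0341² + 0.0488² + 0.0049² + 0.9122² = 0.001163 + 0.002381 + 0.000024 + 0.832109 = 0.835677
B = 1 / 0.835677 = 1.1966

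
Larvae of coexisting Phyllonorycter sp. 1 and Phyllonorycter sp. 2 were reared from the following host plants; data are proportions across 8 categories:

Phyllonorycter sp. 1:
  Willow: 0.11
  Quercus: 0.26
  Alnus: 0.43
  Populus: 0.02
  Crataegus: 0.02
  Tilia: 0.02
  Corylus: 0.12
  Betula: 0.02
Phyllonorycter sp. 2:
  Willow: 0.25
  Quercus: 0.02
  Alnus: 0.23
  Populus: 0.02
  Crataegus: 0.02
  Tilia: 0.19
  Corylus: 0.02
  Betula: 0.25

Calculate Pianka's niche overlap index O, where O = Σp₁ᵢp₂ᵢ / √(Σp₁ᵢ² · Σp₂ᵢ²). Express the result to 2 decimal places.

Σ p₁ᵢp₂ᵢ = 0.0275 + 0.0052 + 0.0989 + 0.0004 + 0.0004 + 0.0038 + 0.0024 + 0.0050 = 0.1436
Σp_1ᵢ² = 0.11² + 0.26² + 0.43² + 0.02² + 0.02² + 0.02² + 0.12² + 0.02² = 0.0121 + 0.0676 + 0.1849 + 0.0004 + 0.0004 + 0.0004 + 0.0144 + 0.0004 = 0.2806
Σp_2ᵢ² = 0.25² + 0.02² + 0.23² + 0.02² + 0.02² + 0.19² + 0.02² + 0.25² = 0.0625 + 0.0004 + 0.0529 + 0.0004 + 0.0004 + 0.0361 + 0.0004 + 0.0625 = 0.2156
O = 0.1436 / √(0.2806 × 0.2156) = 0.1436 / 0.24596 = 0.5838

0.58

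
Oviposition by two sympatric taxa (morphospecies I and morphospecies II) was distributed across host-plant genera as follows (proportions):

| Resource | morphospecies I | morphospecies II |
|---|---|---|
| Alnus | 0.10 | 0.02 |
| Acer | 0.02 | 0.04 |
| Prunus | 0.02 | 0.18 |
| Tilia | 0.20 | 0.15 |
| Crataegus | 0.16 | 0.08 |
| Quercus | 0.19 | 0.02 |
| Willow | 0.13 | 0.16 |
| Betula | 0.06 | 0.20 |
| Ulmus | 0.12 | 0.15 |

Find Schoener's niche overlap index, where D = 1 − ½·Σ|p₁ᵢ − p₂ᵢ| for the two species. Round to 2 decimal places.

Σ|p₁ᵢ − p₂ᵢ| = 0.08 + 0.02 + 0.16 + 0.05 + 0.08 + 0.17 + 0.03 + 0.14 + 0.03 = 0.76
D = 1 − ½ × 0.76 = 1 − 0.380 = 0.6200

0.62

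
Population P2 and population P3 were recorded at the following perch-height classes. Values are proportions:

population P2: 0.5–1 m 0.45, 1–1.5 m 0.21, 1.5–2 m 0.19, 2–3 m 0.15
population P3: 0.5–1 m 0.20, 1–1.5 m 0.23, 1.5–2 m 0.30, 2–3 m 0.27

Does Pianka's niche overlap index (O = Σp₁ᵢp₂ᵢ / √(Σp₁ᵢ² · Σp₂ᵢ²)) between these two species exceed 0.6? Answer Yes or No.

Σ p₁ᵢp₂ᵢ = 0.0900 + 0.0483 + 0.0570 + 0.0405 = 0.2358
Σp_1ᵢ² = 0.45² + 0.21² + 0.19² + 0.15² = 0.2025 + 0.0441 + 0.0361 + 0.0225 = 0.3052
Σp_2ᵢ² = 0.20² + 0.23² + 0.30² + 0.27² = 0.0400 + 0.0529 + 0.0900 + 0.0729 = 0.2558
O = 0.2358 / √(0.3052 × 0.2558) = 0.2358 / 0.27941 = 0.8439
O = 0.8439 > 0.6 → Yes.

Yes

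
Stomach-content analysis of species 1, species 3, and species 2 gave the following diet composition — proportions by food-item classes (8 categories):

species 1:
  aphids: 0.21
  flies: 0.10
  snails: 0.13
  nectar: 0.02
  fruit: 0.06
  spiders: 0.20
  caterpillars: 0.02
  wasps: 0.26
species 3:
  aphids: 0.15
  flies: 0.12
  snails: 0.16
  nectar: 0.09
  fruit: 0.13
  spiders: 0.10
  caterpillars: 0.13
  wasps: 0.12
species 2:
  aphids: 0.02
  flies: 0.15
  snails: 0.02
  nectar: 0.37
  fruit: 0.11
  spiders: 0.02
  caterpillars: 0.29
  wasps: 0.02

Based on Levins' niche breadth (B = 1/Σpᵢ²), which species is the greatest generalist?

species 3

Σp_1ᵢ² = 0.21² + 0.10² + 0.13² + 0.02² + 0.06² + 0.20² + 0.02² + 0.26² = 0.0441 + 0.0100 + 0.0169 + 0.0004 + 0.0036 + 0.0400 + 0.0004 + 0.0676 = 0.1830
B_1 = 1 / 0.1830 = 5.4645
Σp_3ᵢ² = 0.15² + 0.12² + 0.16² + 0.09² + 0.13² + 0.10² + 0.13² + 0.12² = 0.0225 + 0.0144 + 0.0256 + 0.0081 + 0.0169 + 0.0100 + 0.0169 + 0.0144 = 0.1288
B_3 = 1 / 0.1288 = 7.7640
Σp_2ᵢ² = 0.02² + 0.15² + 0.02² + 0.37² + 0.11² + 0.02² + 0.29² + 0.02² = 0.0004 + 0.0225 + 0.0004 + 0.1369 + 0.0121 + 0.0004 + 0.0841 + 0.0004 = 0.2572
B_2 = 1 / 0.2572 = 3.8880
Highest B → broadest niche (most generalist): species 3 (B = 7.76).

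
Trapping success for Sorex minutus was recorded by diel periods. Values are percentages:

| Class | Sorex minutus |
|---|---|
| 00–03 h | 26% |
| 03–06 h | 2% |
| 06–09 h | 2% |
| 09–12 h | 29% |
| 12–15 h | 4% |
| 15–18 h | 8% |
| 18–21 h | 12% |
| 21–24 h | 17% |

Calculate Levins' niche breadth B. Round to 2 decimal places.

4.91

Convert percentages to proportions (divide by 100).
Σpᵢ² = 0.26² + 0.02² + 0.02² + 0.29² + 0.04² + 0.08² + 0.12² + 0.17² = 0.0676 + 0.0004 + 0.0004 + 0.0841 + 0.0016 + 0.0064 + 0.0144 + 0.0289 = 0.2038
B = 1 / 0.2038 = 4.9068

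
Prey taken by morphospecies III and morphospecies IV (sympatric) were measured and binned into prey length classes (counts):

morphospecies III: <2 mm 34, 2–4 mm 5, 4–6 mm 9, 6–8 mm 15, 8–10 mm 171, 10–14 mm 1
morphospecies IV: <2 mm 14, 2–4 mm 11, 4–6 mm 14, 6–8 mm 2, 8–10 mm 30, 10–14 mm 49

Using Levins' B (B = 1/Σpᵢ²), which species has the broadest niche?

morphospecies IV

Proportions for morphospecies III (n=235): 34/235=0.1447, 5/235=0.0213, 9/235=0.0383, 15/235=0.0638, 171/235=0.7277, 1/235=0.0043
Proportions for morphospecies IV (n=120): 14/120=0.1167, 11/120=0.0917, 14/120=0.1167, 2/120=0.0167, 30/120=0.2500, 49/120=0.4083
Σp_IIIᵢ² = 0.1447² + 0.0213² + 0.0383² + 0.0638² + 0.7277² + 0.0043² = 0.020938 + 0.000454 + 0.001467 + 0.004070 + 0.529547 + 0.000018 = 0.556494
B_III = 1 / 0.556494 = 1.7970
Σp_IVᵢ² = 0.1167² + 0.0917² + 0.1167² + 0.0167² + 0.2500² + 0.4083² = 0.013619 + 0.008409 + 0.013619 + 0.000279 + 0.062500 + 0.166709 = 0.265135
B_IV = 1 / 0.265135 = 3.7717
Highest B → broadest niche (most generalist): morphospecies IV (B = 3.77).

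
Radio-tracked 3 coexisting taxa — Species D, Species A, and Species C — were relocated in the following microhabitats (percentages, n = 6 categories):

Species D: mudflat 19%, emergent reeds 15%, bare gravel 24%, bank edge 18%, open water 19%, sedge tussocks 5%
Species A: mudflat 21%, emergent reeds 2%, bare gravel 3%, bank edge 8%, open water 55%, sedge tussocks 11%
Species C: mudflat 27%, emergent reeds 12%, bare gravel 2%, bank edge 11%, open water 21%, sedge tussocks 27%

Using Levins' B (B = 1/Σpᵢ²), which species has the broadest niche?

Species D

Convert percentages to proportions (divide by 100).
Σp_Dᵢ² = 0.19² + 0.15² + 0.24² + 0.18² + 0.19² + 0.05² = 0.0361 + 0.0225 + 0.0576 + 0.0324 + 0.0361 + 0.0025 = 0.1872
B_D = 1 / 0.1872 = 5.3419
Σp_Aᵢ² = 0.21² + 0.02² + 0.03² + 0.08² + 0.55² + 0.11² = 0.0441 + 0.0004 + 0.0009 + 0.0064 + 0.3025 + 0.0121 = 0.3664
B_A = 1 / 0.3664 = 2.7293
Σp_Cᵢ² = 0.27² + 0.12² + 0.02² + 0.11² + 0.21² + 0.27² = 0.0729 + 0.0144 + 0.0004 + 0.0121 + 0.0441 + 0.0729 = 0.2168
B_C = 1 / 0.2168 = 4.6125
Highest B → broadest niche (most generalist): Species D (B = 5.34).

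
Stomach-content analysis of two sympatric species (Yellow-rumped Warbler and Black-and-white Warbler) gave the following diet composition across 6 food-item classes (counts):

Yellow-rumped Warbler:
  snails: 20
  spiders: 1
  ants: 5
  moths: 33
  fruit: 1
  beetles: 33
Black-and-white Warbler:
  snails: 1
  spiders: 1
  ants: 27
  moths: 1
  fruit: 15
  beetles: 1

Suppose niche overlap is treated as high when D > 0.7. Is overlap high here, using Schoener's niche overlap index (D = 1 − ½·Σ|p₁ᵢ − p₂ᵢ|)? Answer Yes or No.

Proportions for Yellow-rumped Warbler (n=93): 20/93=0.2151, 1/93=0.0108, 5/93=0.0538, 33/93=0.3548, 1/93=0.0108, 33/93=0.3548
Proportions for Black-and-white Warbler (n=46): 1/46=0.0217, 1/46=0.0217, 27/46=0.5870, 1/46=0.0217, 15/46=0.3261, 1/46=0.0217
Σ|p₁ᵢ − p₂ᵢ| = 0.1934 + 0.0109 + 0.5332 + 0.3331 + 0.3153 + 0.3331 = 1.7190
D = 1 − ½ × 1.7190 = 1 − 0.85950 = 0.14050
D = 0.14050 < 0.7 → No.

No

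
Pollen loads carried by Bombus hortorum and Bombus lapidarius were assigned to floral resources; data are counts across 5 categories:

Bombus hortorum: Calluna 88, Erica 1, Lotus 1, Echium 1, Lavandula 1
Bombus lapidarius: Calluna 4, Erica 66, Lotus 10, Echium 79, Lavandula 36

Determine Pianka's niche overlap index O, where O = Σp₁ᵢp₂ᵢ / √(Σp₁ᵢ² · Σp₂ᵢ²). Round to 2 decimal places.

Proportions for Bombus hortorum (n=92): 88/92=0.9565, 1/92=0.0109, 1/92=0.0109, 1/92=0.0109, 1/92=0.0109
Proportions for Bombus lapidarius (n=195): 4/195=0.0205, 66/195=0.3385, 10/195=0.0513, 79/195=0.4051, 36/195=0.1846
Σ p₁ᵢp₂ᵢ = 0.019608 + 0.003690 + 0.000559 + 0.004416 + 0.002012 = 0.030285
Σp_1ᵢ² = 0.9565² + 0.0109² + 0.0109² + 0.0109² + 0.0109² = 0.914892 + 0.000119 + 0.000119 + 0.000119 + 0.000119 = 0.915368
Σp_2ᵢ² = 0.0205² + 0.3385² + 0.0513² + 0.4051² + 0.1846² = 0.000420 + 0.114582 + 0.002632 + 0.164106 + 0.034077 = 0.315817
O = 0.030285 / √(0.915368 × 0.315817) = 0.030285 / 0.5376698 = 0.0563

0.06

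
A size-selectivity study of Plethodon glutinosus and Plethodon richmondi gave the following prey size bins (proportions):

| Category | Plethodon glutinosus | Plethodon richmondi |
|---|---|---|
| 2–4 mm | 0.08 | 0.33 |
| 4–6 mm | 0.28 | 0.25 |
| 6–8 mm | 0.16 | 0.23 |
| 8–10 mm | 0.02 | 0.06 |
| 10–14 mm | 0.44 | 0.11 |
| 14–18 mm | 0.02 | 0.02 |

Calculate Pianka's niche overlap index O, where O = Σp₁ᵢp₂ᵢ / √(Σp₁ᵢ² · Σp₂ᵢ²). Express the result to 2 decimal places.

Σ p₁ᵢp₂ᵢ = 0.0264 + 0.0700 + 0.0368 + 0.0012 + 0.0484 + 0.0004 = 0.1832
Σp_1ᵢ² = 0.08² + 0.28² + 0.16² + 0.02² + 0.44² + 0.02² = 0.0064 + 0.0784 + 0.0256 + 0.0004 + 0.1936 + 0.0004 = 0.3048
Σp_2ᵢ² = 0.33² + 0.25² + 0.23² + 0.06² + 0.11² + 0.02² = 0.1089 + 0.0625 + 0.0529 + 0.0036 + 0.0121 + 0.0004 = 0.2404
O = 0.1832 / √(0.3048 × 0.2404) = 0.1832 / 0.27069 = 0.6768

0.68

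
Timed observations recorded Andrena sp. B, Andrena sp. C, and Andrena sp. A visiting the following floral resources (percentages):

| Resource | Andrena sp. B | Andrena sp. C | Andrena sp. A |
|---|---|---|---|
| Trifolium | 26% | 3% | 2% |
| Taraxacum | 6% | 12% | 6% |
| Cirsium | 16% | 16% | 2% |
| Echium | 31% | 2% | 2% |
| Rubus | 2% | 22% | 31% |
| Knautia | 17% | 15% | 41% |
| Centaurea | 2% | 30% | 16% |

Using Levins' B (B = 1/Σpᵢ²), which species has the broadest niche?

Convert percentages to proportions (divide by 100).
Σp_Bᵢ² = 0.26² + 0.06² + 0.16² + 0.31² + 0.02² + 0.17² + 0.02² = 0.0676 + 0.0036 + 0.0256 + 0.0961 + 0.0004 + 0.0289 + 0.0004 = 0.2226
B_B = 1 / 0.2226 = 4.4924
Σp_Cᵢ² = 0.03² + 0.12² + 0.16² + 0.02² + 0.22² + 0.15² + 0.30² = 0.0009 + 0.0144 + 0.0256 + 0.0004 + 0.0484 + 0.0225 + 0.0900 = 0.2022
B_C = 1 / 0.2022 = 4.9456
Σp_Aᵢ² = 0.02² + 0.06² + 0.02² + 0.02² + 0.31² + 0.41² + 0.16² = 0.0004 + 0.0036 + 0.0004 + 0.0004 + 0.0961 + 0.1681 + 0.0256 = 0.2946
B_A = 1 / 0.2946 = 3.3944
Highest B → broadest niche (most generalist): Andrena sp. C (B = 4.95).

Andrena sp. C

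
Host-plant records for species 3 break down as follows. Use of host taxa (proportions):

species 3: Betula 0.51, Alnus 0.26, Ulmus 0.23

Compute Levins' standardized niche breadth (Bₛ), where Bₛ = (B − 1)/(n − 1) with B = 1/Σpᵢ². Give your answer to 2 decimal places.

0.81

Σpᵢ² = 0.51² + 0.26² + 0.23² = 0.2601 + 0.0676 + 0.0529 = 0.3806
B = 1 / 0.3806 = 2.6274
Bₛ = (B − 1)/(n − 1) = (2.6274 − 1)/(3 − 1) = 1.6274/2 = 0.8137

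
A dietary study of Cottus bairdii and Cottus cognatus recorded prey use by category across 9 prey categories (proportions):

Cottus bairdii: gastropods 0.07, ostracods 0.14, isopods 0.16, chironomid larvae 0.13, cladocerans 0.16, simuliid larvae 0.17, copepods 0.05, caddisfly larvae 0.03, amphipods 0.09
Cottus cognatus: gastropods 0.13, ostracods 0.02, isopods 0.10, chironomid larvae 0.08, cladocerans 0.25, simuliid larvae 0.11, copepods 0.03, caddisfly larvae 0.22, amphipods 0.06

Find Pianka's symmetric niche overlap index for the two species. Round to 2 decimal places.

Σ p₁ᵢp₂ᵢ = 0.0091 + 0.0028 + 0.0160 + 0.0104 + 0.0400 + 0.0187 + 0.0015 + 0.0066 + 0.0054 = 0.1105
Σp_1ᵢ² = 0.07² + 0.14² + 0.16² + 0.13² + 0.16² + 0.17² + 0.05² + 0.03² + 0.09² = 0.0049 + 0.0196 + 0.0256 + 0.0169 + 0.0256 + 0.0289 + 0.0025 + 0.0009 + 0.0081 = 0.1330
Σp_2ᵢ² = 0.13² + 0.02² + 0.10² + 0.08² + 0.25² + 0.11² + 0.03² + 0.22² + 0.06² = 0.0169 + 0.0004 + 0.0100 + 0.0064 + 0.0625 + 0.0121 + 0.0009 + 0.0484 + 0.0036 = 0.1612
O = 0.1105 / √(0.1330 × 0.1612) = 0.1105 / 0.14642 = 0.7547

0.75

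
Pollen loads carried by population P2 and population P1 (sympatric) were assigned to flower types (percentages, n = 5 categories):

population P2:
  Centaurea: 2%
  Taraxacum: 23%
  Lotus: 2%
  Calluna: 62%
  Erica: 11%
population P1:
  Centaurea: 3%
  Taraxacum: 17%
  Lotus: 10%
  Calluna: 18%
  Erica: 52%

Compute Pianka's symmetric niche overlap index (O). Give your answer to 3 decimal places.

0.536

Convert percentages to proportions (divide by 100).
Σ p₁ᵢp₂ᵢ = 0.0006 + 0.0391 + 0.0020 + 0.1116 + 0.0572 = 0.2105
Σp_1ᵢ² = 0.02² + 0.23² + 0.02² + 0.62² + 0.11² = 0.0004 + 0.0529 + 0.0004 + 0.3844 + 0.0121 = 0.4502
Σp_2ᵢ² = 0.03² + 0.17² + 0.10² + 0.18² + 0.52² = 0.0009 + 0.0289 + 0.0100 + 0.0324 + 0.2704 = 0.3426
O = 0.2105 / √(0.4502 × 0.3426) = 0.2105 / 0.392732 = 0.53599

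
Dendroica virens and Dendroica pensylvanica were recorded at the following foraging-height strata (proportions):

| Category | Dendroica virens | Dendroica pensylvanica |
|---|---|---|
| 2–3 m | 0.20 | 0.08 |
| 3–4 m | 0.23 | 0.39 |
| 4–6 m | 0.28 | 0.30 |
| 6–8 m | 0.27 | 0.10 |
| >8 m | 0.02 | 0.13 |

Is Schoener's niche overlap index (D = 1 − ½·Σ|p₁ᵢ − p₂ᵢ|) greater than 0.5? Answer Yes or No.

Σ|p₁ᵢ − p₂ᵢ| = 0.12 + 0.16 + 0.02 + 0.17 + 0.11 = 0.58
D = 1 − ½ × 0.58 = 1 − 0.290 = 0.7100
D = 0.7100 > 0.5 → Yes.

Yes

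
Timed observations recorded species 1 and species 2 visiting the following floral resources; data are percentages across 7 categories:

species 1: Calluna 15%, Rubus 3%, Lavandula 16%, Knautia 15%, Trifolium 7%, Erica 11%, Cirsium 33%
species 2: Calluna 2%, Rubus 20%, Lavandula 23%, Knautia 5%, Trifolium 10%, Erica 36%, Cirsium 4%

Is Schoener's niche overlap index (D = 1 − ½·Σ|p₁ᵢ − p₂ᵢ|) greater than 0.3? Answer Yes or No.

Yes

Convert percentages to proportions (divide by 100).
Σ|p₁ᵢ − p₂ᵢ| = 0.13 + 0.17 + 0.07 + 0.10 + 0.03 + 0.25 + 0.29 = 1.04
D = 1 − ½ × 1.04 = 1 − 0.520 = 0.4800
D = 0.4800 > 0.3 → Yes.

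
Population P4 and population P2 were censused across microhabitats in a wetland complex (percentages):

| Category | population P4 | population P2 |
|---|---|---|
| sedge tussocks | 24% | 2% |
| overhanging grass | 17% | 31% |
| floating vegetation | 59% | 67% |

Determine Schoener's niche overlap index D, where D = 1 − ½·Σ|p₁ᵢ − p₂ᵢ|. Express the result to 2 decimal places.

Convert percentages to proportions (divide by 100).
Σ|p₁ᵢ − p₂ᵢ| = 0.22 + 0.14 + 0.08 = 0.44
D = 1 − ½ × 0.44 = 1 − 0.220 = 0.7800

0.78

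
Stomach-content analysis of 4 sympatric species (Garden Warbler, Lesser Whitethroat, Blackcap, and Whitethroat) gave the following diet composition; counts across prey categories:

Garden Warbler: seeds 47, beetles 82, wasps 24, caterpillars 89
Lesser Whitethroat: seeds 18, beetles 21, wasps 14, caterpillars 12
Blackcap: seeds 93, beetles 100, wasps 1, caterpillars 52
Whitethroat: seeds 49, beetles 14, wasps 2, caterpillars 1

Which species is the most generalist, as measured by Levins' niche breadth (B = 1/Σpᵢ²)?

Proportions for Garden Warbler (n=242): 47/242=0.1942, 82/242=0.3388, 24/242=0.0992, 89/242=0.3678
Proportions for Lesser Whitethroat (n=65): 18/65=0.2769, 21/65=0.3231, 14/65=0.2154, 12/65=0.1846
Proportions for Blackcap (n=246): 93/246=0.3780, 100/246=0.4065, 1/246=0.0041, 52/246=0.2114
Proportions for Whitethroat (n=66): 49/66=0.7424, 14/66=0.2121, 2/66=0.0303, 1/66=0.0152
Σp_Gardᵢ² = 0.1942² + 0.3388² + 0.0992² + 0.3678² = 0.037714 + 0.114785 + 0.009841 + 0.135277 = 0.297617
B_Gard = 1 / 0.297617 = 3.3600
Σp_Lessᵢ² = 0.2769² + 0.3231² + 0.2154² + 0.1846² = 0.076674 + 0.104394 + 0.046397 + 0.034077 = 0.261542
B_Less = 1 / 0.261542 = 3.8235
Σp_Blacᵢ² = 0.3780² + 0.4065² + 0.0041² + 0.2114² = 0.142884 + 0.165242 + 0.000017 + 0.044690 = 0.352833
B_Blac = 1 / 0.352833 = 2.8342
Σp_Whitᵢ² = 0.7424² + 0.2121² + 0.0303² + 0.0152² = 0.551158 + 0.044986 + 0.000918 + 0.000231 = 0.597293
B_Whit = 1 / 0.597293 = 1.6742
Highest B → broadest niche (most generalist): Lesser Whitethroat (B = 3.82).

Lesser Whitethroat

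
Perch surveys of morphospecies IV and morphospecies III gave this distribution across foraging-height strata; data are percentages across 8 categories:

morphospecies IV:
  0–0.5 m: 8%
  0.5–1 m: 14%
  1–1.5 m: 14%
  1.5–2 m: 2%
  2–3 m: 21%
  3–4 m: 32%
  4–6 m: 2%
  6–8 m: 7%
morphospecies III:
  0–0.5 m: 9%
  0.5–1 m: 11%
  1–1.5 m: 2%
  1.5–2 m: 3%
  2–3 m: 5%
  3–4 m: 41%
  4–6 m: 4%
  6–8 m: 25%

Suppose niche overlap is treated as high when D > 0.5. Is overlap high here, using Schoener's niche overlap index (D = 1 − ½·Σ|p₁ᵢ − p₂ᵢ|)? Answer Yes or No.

Convert percentages to proportions (divide by 100).
Σ|p₁ᵢ − p₂ᵢ| = 0.01 + 0.03 + 0.12 + 0.01 + 0.16 + 0.09 + 0.02 + 0.18 = 0.62
D = 1 − ½ × 0.62 = 1 − 0.310 = 0.6900
D = 0.6900 > 0.5 → Yes.

Yes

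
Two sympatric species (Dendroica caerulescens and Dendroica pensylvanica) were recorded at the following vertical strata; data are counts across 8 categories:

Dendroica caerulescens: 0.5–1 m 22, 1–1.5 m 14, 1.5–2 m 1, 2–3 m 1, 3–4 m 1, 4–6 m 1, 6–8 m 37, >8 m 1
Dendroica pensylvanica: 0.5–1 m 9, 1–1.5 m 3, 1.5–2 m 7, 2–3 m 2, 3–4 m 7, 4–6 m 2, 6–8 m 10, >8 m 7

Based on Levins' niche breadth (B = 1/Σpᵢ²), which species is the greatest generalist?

Dendroica pensylvanica

Proportions for Dendroica caerulescens (n=78): 22/78=0.2821, 14/78=0.1795, 1/78=0.0128, 1/78=0.0128, 1/78=0.0128, 1/78=0.0128, 37/78=0.4744, 1/78=0.0128
Proportions for Dendroica pensylvanica (n=47): 9/47=0.1915, 3/47=0.0638, 7/47=0.1489, 2/47=0.0426, 7/47=0.1489, 2/47=0.0426, 10/47=0.2128, 7/47=0.1489
Σp_caerᵢ² = 0.2821² + 0.1795² + 0.0128² + 0.0128² + 0.0128² + 0.0128² + 0.4744² + 0.0128² = 0.079580 + 0.032220 + 0.000164 + 0.000164 + 0.000164 + 0.000164 + 0.225055 + 0.000164 = 0.337675
B_caer = 1 / 0.337675 = 2.9614
Σp_pensᵢ² = 0.1915² + 0.0638² + 0.1489² + 0.0426² + 0.1489² + 0.0426² + 0.2128² + 0.1489² = 0.036672 + 0.004070 + 0.022171 + 0.001815 + 0.022171 + 0.001815 + 0.045284 + 0.022171 = 0.156169
B_pens = 1 / 0.156169 = 6.4033
Highest B → broadest niche (most generalist): Dendroica pensylvanica (B = 6.40).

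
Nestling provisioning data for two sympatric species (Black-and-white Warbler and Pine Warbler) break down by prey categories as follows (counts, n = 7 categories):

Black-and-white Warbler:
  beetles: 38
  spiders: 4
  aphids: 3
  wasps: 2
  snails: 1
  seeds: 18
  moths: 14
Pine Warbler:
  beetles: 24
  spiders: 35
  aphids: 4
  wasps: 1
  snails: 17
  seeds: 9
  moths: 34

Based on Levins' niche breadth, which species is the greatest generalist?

Proportions for Black-and-white Warbler (n=80): 38/80=0.4750, 4/80=0.0500, 3/80=0.0375, 2/80=0.0250, 1/80=0.0125, 18/80=0.2250, 14/80=0.1750
Proportions for Pine Warbler (n=124): 24/124=0.1935, 35/124=0.2823, 4/124=0.0323, 1/124=0.0081, 17/124=0.1371, 9/124=0.0726, 34/124=0.2742
Σp_Blacᵢ² = 0.4750² + 0.0500² + 0.0375² + 0.0250² + 0.0125² + 0.2250² + 0.1750² = 0.225625 + 0.002500 + 0.001406 + 0.000625 + 0.000156 + 0.050625 + 0.030625 = 0.311562
B_Blac = 1 / 0.311562 = 3.2096
Σp_Pineᵢ² = 0.1935² + 0.2823² + 0.0323² + 0.0081² + 0.1371² + 0.0726² + 0.2742² = 0.037442 + 0.079693 + 0.001043 + 0.000066 + 0.018796 + 0.005271 + 0.075186 = 0.217497
B_Pine = 1 / 0.217497 = 4.5978
Highest B → broadest niche (most generalist): Pine Warbler (B = 4.60).

Pine Warbler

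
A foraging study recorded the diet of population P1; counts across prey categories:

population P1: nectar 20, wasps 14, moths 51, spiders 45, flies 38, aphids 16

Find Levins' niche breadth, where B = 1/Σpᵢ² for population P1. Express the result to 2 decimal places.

4.89

Proportions for population P1 (n=184): 20/184=0.1087, 14/184=0.0761, 51/184=0.2772, 45/184=0.2446, 38/184=0.2065, 16/184=0.0870
Σpᵢ² = 0.1087² + 0.0761² + 0.2772² + 0.2446² + 0.2065² + 0.0870² = 0.011816 + 0.005791 + 0.076840 + 0.059829 + 0.042642 + 0.007569 = 0.204487
B = 1 / 0.204487 = 4.8903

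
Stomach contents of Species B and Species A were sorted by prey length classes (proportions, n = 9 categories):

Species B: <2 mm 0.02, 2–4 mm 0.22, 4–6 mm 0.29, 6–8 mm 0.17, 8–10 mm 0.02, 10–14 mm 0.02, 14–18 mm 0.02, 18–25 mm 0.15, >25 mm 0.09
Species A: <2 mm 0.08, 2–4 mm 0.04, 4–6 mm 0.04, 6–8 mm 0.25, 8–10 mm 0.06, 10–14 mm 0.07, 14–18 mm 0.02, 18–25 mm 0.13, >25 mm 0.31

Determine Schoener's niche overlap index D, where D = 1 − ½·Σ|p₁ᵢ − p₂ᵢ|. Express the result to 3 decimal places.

Σ|p₁ᵢ − p₂ᵢ| = 0.06 + 0.18 + 0.25 + 0.08 + 0.04 + 0.05 + 0.00 + 0.02 + 0.22 = 0.90
D = 1 − ½ × 0.90 = 1 − 0.450 = 0.55000

0.550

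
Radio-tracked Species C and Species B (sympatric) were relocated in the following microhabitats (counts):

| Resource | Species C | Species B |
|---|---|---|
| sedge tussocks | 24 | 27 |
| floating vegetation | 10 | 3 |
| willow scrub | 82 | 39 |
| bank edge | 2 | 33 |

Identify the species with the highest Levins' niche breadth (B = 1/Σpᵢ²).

Species B

Proportions for Species C (n=118): 24/118=0.2034, 10/118=0.0847, 82/118=0.6949, 2/118=0.0169
Proportions for Species B (n=102): 27/102=0.2647, 3/102=0.0294, 39/102=0.3824, 33/102=0.3235
Σp_Cᵢ² = 0.2034² + 0.0847² + 0.6949² + 0.0169² = 0.041372 + 0.007174 + 0.482886 + 0.000286 = 0.531718
B_C = 1 / 0.531718 = 1.8807
Σp_Bᵢ² = 0.2647² + 0.0294² + 0.3824² + 0.3235² = 0.070066 + 0.000864 + 0.146230 + 0.104652 = 0.321812
B_B = 1 / 0.321812 = 3.1074
Highest B → broadest niche (most generalist): Species B (B = 3.11).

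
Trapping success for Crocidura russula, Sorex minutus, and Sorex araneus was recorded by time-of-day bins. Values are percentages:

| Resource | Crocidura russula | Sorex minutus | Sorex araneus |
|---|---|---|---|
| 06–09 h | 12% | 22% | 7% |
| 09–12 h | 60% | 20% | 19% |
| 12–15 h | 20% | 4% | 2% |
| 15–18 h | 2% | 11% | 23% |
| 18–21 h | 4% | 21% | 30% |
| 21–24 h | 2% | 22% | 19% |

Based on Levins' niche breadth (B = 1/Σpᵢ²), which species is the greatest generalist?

Convert percentages to proportions (divide by 100).
Σp_russᵢ² = 0.12² + 0.60² + 0.20² + 0.02² + 0.04² + 0.02² = 0.0144 + 0.3600 + 0.0400 + 0.0004 + 0.0016 + 0.0004 = 0.4168
B_russ = 1 / 0.4168 = 2.3992
Σp_minuᵢ² = 0.22² + 0.20² + 0.04² + 0.11² + 0.21² + 0.22² = 0.0484 + 0.0400 + 0.0016 + 0.0121 + 0.0441 + 0.0484 = 0.1946
B_minu = 1 / 0.1946 = 5.1387
Σp_aranᵢ² = 0.07² + 0.19² + 0.02² + 0.23² + 0.30² + 0.19² = 0.0049 + 0.0361 + 0.0004 + 0.0529 + 0.0900 + 0.0361 = 0.2204
B_aran = 1 / 0.2204 = 4.5372
Highest B → broadest niche (most generalist): Sorex minutus (B = 5.14).

Sorex minutus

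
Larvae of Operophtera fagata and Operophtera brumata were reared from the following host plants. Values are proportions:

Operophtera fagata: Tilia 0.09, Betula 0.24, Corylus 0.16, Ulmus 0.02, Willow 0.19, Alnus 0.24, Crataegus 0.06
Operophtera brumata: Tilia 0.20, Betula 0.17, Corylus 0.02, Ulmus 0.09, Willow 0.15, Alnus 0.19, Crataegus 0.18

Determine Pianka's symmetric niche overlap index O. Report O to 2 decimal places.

Σ p₁ᵢp₂ᵢ = 0.0180 + 0.0408 + 0.0032 + 0.0018 + 0.0285 + 0.0456 + 0.0108 = 0.1487
Σp_1ᵢ² = 0.09² + 0.24² + 0.16² + 0.02² + 0.19² + 0.24² + 0.06² = 0.0081 + 0.0576 + 0.0256 + 0.0004 + 0.0361 + 0.0576 + 0.0036 = 0.1890
Σp_2ᵢ² = 0.20² + 0.17² + 0.02² + 0.09² + 0.15² + 0.19² + 0.18² = 0.0400 + 0.0289 + 0.0004 + 0.0081 + 0.0225 + 0.0361 + 0.0324 = 0.1684
O = 0.1487 / √(0.1890 × 0.1684) = 0.1487 / 0.17840 = 0.8335

0.83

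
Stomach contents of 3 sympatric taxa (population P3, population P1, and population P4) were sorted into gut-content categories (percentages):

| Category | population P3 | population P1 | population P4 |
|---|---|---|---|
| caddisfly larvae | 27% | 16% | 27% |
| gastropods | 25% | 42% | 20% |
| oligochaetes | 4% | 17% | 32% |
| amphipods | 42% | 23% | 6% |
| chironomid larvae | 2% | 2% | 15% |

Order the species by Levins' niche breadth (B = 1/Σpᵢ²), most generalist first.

Convert percentages to proportions (divide by 100).
Σp_P3ᵢ² = 0.27² + 0.25² + 0.04² + 0.42² + 0.02² = 0.0729 + 0.0625 + 0.0016 + 0.1764 + 0.0004 = 0.3138
B_P3 = 1 / 0.3138 = 3.1867
Σp_P1ᵢ² = 0.16² + 0.42² + 0.17² + 0.23² + 0.02² = 0.0256 + 0.1764 + 0.0289 + 0.0529 + 0.0004 = 0.2842
B_P1 = 1 / 0.2842 = 3.5186
Σp_P4ᵢ² = 0.27² + 0.20² + 0.32² + 0.06² + 0.15² = 0.0729 + 0.0400 + 0.1024 + 0.0036 + 0.0225 = 0.2414
B_P4 = 1 / 0.2414 = 4.1425
Ranking by B (broadest → narrowest): population P4 (4.14) > population P1 (3.52) > population P3 (3.19)

population P4 > population P1 > population P3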